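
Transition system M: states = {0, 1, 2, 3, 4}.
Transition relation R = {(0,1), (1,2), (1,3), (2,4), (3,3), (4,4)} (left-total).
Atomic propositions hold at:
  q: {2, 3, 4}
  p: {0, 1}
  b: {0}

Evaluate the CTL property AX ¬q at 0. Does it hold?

Sat(¬q) = {0, 1}
Sat(AX ¬q) = {s : every successor in {0, 1}} = {0}
0 ∈ Sat(AX ¬q) = {0}, so the formula holds at 0.

Yes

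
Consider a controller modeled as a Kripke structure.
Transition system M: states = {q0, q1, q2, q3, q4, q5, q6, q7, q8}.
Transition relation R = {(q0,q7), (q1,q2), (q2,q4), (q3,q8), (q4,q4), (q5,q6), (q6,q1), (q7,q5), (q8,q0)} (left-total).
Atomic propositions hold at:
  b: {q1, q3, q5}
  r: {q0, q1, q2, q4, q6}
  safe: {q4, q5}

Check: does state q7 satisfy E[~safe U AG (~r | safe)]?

Sat(~safe) = {q0, q1, q2, q3, q6, q7, q8}
Sat(~r) = {q3, q5, q7, q8}
Sat(~r | safe) = {q3, q4, q5, q7, q8}
AG (~r | safe): greatest fixpoint, start Z0 = {q3, q4, q5, q7, q8}, keep only states in Sat with every successor in Z. Z1 = {q3, q4, q7}; Z2 = {q4}; fixed.
Sat(AG (~r | safe)) = {q4}
E[~safe U AG (~r | safe)]: least fixpoint, start Z0 = Sat(AG (~r | safe)) = {q4}, add states in Sat(~safe) with some successor in Z. Z1 = {q2, q4}; Z2 = {q1, q2, q4}; Z3 = {q1, q2, q4, q6}; fixed.
Sat(E[~safe U AG (~r | safe)]) = {q1, q2, q4, q6}
q7 ∉ Sat(E[~safe U AG (~r | safe)]) = {q1, q2, q4, q6}, so the formula does not hold at q7.

No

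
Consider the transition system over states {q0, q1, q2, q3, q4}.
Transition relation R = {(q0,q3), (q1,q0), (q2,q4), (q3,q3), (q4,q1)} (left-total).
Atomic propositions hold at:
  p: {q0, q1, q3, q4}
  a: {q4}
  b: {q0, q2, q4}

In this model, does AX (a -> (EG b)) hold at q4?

EG b: greatest fixpoint, start Z0 = {q0, q2, q4}, keep only states in Sat with some successor in Z. Z1 = {q2}; Z2 = ∅; fixed.
Sat(EG b) = ∅
Sat(a -> (EG b)) = {q0, q1, q2, q3}
Sat(AX (a -> (EG b))) = {s : every successor in {q0, q1, q2, q3}} = {q0, q1, q3, q4}
q4 ∈ Sat(AX (a -> (EG b))) = {q0, q1, q3, q4}, so the formula holds at q4.

Yes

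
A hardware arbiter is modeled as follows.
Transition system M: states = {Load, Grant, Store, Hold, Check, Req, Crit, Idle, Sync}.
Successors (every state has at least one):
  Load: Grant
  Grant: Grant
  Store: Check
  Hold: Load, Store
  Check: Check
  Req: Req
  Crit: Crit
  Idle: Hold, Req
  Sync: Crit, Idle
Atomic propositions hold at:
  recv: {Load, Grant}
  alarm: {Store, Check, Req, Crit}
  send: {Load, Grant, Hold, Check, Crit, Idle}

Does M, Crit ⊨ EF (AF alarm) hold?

Yes

AF alarm: least fixpoint, start Z0 = {Store, Check, Req, Crit}, add states with every successor in Z. Already a fixed point.
Sat(AF alarm) = {Store, Check, Req, Crit}
EF (AF alarm): least fixpoint, start Z0 = {Store, Check, Req, Crit}, add states with some successor in Z. Z1 = {Store, Hold, Check, Req, Crit, Idle, Sync}; fixed.
Sat(EF (AF alarm)) = {Store, Hold, Check, Req, Crit, Idle, Sync}
Crit ∈ Sat(EF (AF alarm)) = {Store, Hold, Check, Req, Crit, Idle, Sync}, so the formula holds at Crit.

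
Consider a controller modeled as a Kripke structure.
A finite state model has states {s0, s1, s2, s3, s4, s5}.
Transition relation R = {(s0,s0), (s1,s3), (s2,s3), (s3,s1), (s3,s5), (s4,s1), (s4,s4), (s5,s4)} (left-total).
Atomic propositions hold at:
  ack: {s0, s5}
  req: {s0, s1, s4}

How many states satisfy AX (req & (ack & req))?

1

Sat(ack & req) = {s0}
Sat(req & (ack & req)) = {s0}
Sat(AX (req & (ack & req))) = {s : every successor in {s0}} = {s0}
|Sat(AX (req & (ack & req)))| = |{s0}| = 1.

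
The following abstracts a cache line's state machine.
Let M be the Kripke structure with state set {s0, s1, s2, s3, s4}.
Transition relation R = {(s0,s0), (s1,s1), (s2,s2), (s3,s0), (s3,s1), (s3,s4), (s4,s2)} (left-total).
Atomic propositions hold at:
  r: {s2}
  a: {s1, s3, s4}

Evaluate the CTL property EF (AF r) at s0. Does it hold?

AF r: least fixpoint, start Z0 = {s2}, add states with every successor in Z. Z1 = {s2, s4}; fixed.
Sat(AF r) = {s2, s4}
EF (AF r): least fixpoint, start Z0 = {s2, s4}, add states with some successor in Z. Z1 = {s2, s3, s4}; fixed.
Sat(EF (AF r)) = {s2, s3, s4}
s0 ∉ Sat(EF (AF r)) = {s2, s3, s4}, so the formula does not hold at s0.

No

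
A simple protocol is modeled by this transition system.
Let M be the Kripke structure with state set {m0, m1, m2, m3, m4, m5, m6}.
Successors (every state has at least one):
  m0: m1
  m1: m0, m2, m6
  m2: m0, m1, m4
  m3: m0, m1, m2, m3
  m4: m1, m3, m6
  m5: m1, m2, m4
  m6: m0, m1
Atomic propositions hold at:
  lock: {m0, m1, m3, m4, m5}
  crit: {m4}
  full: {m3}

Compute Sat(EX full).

Sat(EX full) = {s : some successor in {m3}} = {m3, m4}

{m3, m4}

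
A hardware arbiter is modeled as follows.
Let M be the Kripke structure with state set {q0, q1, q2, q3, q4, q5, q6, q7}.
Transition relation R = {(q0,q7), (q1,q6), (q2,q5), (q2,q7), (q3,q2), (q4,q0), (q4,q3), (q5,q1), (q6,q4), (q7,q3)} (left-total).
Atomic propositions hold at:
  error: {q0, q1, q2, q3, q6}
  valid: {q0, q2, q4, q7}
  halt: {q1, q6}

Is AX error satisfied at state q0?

Sat(AX error) = {s : every successor in {q0, q1, q2, q3, q6}} = {q1, q3, q4, q5, q7}
q0 ∉ Sat(AX error) = {q1, q3, q4, q5, q7}, so the formula does not hold at q0.

No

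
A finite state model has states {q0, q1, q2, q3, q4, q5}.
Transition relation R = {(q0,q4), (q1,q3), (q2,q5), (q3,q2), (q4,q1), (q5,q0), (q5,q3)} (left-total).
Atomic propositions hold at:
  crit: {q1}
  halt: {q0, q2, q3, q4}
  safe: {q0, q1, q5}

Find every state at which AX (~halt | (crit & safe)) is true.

{q2, q4}

Sat(~halt) = {q1, q5}
Sat(crit & safe) = {q1}
Sat(~halt | (crit & safe)) = {q1, q5}
Sat(AX (~halt | (crit & safe))) = {s : every successor in {q1, q5}} = {q2, q4}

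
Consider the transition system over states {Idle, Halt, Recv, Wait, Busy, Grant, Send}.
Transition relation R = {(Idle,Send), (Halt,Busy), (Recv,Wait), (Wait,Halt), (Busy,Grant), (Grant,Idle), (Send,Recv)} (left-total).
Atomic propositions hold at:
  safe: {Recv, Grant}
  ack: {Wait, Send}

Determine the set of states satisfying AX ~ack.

{Halt, Wait, Busy, Grant, Send}

Sat(~ack) = {Idle, Halt, Recv, Busy, Grant}
Sat(AX ~ack) = {s : every successor in {Idle, Halt, Recv, Busy, Grant}} = {Halt, Wait, Busy, Grant, Send}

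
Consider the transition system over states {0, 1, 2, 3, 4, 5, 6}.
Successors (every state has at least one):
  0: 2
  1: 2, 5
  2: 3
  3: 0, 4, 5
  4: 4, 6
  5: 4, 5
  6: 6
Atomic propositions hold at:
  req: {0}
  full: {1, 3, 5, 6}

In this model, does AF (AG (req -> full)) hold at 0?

No

Sat(req -> full) = {1, 2, 3, 4, 5, 6}
AG (req -> full): greatest fixpoint, start Z0 = {1, 2, 3, 4, 5, 6}, keep only states in Sat with every successor in Z. Z1 = {1, 2, 4, 5, 6}; Z2 = {1, 4, 5, 6}; Z3 = {4, 5, 6}; fixed.
Sat(AG (req -> full)) = {4, 5, 6}
AF (AG (req -> full)): least fixpoint, start Z0 = {4, 5, 6}, add states with every successor in Z. Already a fixed point.
Sat(AF (AG (req -> full))) = {4, 5, 6}
0 ∉ Sat(AF (AG (req -> full))) = {4, 5, 6}, so the formula does not hold at 0.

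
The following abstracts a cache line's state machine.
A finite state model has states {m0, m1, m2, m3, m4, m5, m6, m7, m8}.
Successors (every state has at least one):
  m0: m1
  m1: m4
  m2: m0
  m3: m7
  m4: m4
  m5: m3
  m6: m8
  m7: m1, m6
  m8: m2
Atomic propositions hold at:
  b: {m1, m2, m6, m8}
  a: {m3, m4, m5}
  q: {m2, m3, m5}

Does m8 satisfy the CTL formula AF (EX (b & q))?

Yes

Sat(b & q) = {m2}
Sat(EX (b & q)) = {s : some successor in {m2}} = {m8}
AF (EX (b & q)): least fixpoint, start Z0 = {m8}, add states with every successor in Z. Z1 = {m6, m8}; fixed.
Sat(AF (EX (b & q))) = {m6, m8}
m8 ∈ Sat(AF (EX (b & q))) = {m6, m8}, so the formula holds at m8.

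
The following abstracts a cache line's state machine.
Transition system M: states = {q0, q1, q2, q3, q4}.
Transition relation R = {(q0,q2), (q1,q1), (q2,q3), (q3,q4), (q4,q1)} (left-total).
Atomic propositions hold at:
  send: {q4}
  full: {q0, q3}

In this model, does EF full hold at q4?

EF full: least fixpoint, start Z0 = {q0, q3}, add states with some successor in Z. Z1 = {q0, q2, q3}; fixed.
Sat(EF full) = {q0, q2, q3}
q4 ∉ Sat(EF full) = {q0, q2, q3}, so the formula does not hold at q4.

No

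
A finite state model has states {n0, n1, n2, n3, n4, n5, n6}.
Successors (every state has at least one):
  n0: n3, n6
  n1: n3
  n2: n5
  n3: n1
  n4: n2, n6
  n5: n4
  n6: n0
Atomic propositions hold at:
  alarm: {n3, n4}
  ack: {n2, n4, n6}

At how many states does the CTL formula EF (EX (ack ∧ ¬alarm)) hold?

Sat(¬alarm) = {n0, n1, n2, n5, n6}
Sat(ack ∧ ¬alarm) = {n2, n6}
Sat(EX (ack ∧ ¬alarm)) = {s : some successor in {n2, n6}} = {n0, n4}
EF (EX (ack ∧ ¬alarm)): least fixpoint, start Z0 = {n0, n4}, add states with some successor in Z. Z1 = {n0, n4, n5, n6}; Z2 = {n0, n2, n4, n5, n6}; fixed.
Sat(EF (EX (ack ∧ ¬alarm))) = {n0, n2, n4, n5, n6}
|Sat(EF (EX (ack ∧ ¬alarm)))| = |{n0, n2, n4, n5, n6}| = 5.

5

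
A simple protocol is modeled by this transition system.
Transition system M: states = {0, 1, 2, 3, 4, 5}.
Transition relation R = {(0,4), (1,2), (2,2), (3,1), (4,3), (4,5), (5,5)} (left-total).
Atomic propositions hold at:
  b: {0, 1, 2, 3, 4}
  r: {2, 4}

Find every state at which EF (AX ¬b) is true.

Sat(¬b) = {5}
Sat(AX ¬b) = {s : every successor in {5}} = {5}
EF (AX ¬b): least fixpoint, start Z0 = {5}, add states with some successor in Z. Z1 = {4, 5}; Z2 = {0, 4, 5}; fixed.
Sat(EF (AX ¬b)) = {0, 4, 5}

{0, 4, 5}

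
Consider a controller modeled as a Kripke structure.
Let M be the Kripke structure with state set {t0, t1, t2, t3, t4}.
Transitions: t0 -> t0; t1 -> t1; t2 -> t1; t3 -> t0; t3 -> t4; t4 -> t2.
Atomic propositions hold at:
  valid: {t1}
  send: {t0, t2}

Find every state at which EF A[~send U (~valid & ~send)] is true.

{t3, t4}

Sat(~send) = {t1, t3, t4}
Sat(~valid) = {t0, t2, t3, t4}
Sat(~valid & ~send) = {t3, t4}
A[~send U (~valid & ~send)]: least fixpoint, start Z0 = Sat((~valid & ~send)) = {t3, t4}, add states in Sat(~send) with every successor in Z. Already a fixed point.
Sat(A[~send U (~valid & ~send)]) = {t3, t4}
EF A[~send U (~valid & ~send)]: least fixpoint, start Z0 = {t3, t4}, add states with some successor in Z. Already a fixed point.
Sat(EF A[~send U (~valid & ~send)]) = {t3, t4}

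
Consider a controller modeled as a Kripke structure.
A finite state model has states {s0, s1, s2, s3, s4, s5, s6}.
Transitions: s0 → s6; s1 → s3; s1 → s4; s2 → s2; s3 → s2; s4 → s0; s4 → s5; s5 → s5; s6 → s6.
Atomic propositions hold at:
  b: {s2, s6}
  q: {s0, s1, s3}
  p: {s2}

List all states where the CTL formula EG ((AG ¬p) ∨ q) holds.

{s0, s1, s4, s5, s6}

Sat(¬p) = {s0, s1, s3, s4, s5, s6}
AG ¬p: greatest fixpoint, start Z0 = {s0, s1, s3, s4, s5, s6}, keep only states in Sat with every successor in Z. Z1 = {s0, s1, s4, s5, s6}; Z2 = {s0, s4, s5, s6}; fixed.
Sat(AG ¬p) = {s0, s4, s5, s6}
Sat((AG ¬p) ∨ q) = {s0, s1, s3, s4, s5, s6}
EG ((AG ¬p) ∨ q): greatest fixpoint, start Z0 = {s0, s1, s3, s4, s5, s6}, keep only states in Sat with some successor in Z. Z1 = {s0, s1, s4, s5, s6}; fixed.
Sat(EG ((AG ¬p) ∨ q)) = {s0, s1, s4, s5, s6}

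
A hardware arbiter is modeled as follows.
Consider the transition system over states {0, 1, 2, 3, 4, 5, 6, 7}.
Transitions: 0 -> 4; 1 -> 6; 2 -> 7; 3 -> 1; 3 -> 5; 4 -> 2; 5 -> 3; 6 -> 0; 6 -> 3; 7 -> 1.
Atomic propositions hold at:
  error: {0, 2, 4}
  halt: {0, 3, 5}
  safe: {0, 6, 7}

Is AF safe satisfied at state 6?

AF safe: least fixpoint, start Z0 = {0, 6, 7}, add states with every successor in Z. Z1 = {0, 1, 2, 6, 7}; Z2 = {0, 1, 2, 4, 6, 7}; fixed.
Sat(AF safe) = {0, 1, 2, 4, 6, 7}
6 ∈ Sat(AF safe) = {0, 1, 2, 4, 6, 7}, so the formula holds at 6.

Yes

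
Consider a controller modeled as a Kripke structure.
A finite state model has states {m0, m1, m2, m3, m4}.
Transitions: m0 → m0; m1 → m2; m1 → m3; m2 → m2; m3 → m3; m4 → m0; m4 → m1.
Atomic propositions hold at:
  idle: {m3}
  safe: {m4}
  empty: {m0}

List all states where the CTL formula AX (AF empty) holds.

{m0}

AF empty: least fixpoint, start Z0 = {m0}, add states with every successor in Z. Already a fixed point.
Sat(AF empty) = {m0}
Sat(AX (AF empty)) = {s : every successor in {m0}} = {m0}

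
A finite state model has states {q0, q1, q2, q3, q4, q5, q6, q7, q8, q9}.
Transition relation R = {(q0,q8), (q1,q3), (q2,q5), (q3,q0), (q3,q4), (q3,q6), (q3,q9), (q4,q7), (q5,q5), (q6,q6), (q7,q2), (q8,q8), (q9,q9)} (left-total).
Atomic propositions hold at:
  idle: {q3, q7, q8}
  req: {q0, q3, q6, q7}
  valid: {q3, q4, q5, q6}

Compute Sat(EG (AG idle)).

{q8}

AG idle: greatest fixpoint, start Z0 = {q3, q7, q8}, keep only states in Sat with every successor in Z. Z1 = {q8}; fixed.
Sat(AG idle) = {q8}
EG (AG idle): greatest fixpoint, start Z0 = {q8}, keep only states in Sat with some successor in Z. Already a fixed point.
Sat(EG (AG idle)) = {q8}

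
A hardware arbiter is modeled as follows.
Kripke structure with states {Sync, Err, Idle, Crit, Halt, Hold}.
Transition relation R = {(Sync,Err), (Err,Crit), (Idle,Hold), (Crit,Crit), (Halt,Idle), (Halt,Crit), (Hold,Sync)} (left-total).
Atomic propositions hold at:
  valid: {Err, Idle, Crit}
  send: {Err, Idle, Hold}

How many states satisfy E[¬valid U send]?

Sat(¬valid) = {Sync, Halt, Hold}
E[¬valid U send]: least fixpoint, start Z0 = Sat(send) = {Err, Idle, Hold}, add states in Sat(¬valid) with some successor in Z. Z1 = {Sync, Err, Idle, Halt, Hold}; fixed.
Sat(E[¬valid U send]) = {Sync, Err, Idle, Halt, Hold}
|Sat(E[¬valid U send])| = |{Sync, Err, Idle, Halt, Hold}| = 5.

5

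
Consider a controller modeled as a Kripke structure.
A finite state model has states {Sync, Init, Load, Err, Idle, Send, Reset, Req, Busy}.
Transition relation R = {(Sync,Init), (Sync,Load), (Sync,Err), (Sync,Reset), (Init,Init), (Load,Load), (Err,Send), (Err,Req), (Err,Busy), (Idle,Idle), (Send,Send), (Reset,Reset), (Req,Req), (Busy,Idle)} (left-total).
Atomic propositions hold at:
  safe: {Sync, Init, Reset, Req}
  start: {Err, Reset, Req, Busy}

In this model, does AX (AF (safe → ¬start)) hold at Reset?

Sat(¬start) = {Sync, Init, Load, Idle, Send}
Sat(safe → ¬start) = {Sync, Init, Load, Err, Idle, Send, Busy}
AF (safe → ¬start): least fixpoint, start Z0 = {Sync, Init, Load, Err, Idle, Send, Busy}, add states with every successor in Z. Already a fixed point.
Sat(AF (safe → ¬start)) = {Sync, Init, Load, Err, Idle, Send, Busy}
Sat(AX (AF (safe → ¬start))) = {s : every successor in {Sync, Init, Load, Err, Idle, Send, Busy}} = {Init, Load, Idle, Send, Busy}
Reset ∉ Sat(AX (AF (safe → ¬start))) = {Init, Load, Idle, Send, Busy}, so the formula does not hold at Reset.

No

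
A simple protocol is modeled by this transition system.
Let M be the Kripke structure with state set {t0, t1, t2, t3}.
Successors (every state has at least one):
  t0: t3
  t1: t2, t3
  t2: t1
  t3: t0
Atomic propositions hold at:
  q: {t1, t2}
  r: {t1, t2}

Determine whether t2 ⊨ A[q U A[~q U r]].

Sat(~q) = {t0, t3}
A[~q U r]: least fixpoint, start Z0 = Sat(r) = {t1, t2}, add states in Sat(~q) with every successor in Z. Already a fixed point.
Sat(A[~q U r]) = {t1, t2}
A[q U A[~q U r]]: least fixpoint, start Z0 = Sat(A[~q U r]) = {t1, t2}, add states in Sat(q) with every successor in Z. Already a fixed point.
Sat(A[q U A[~q U r]]) = {t1, t2}
t2 ∈ Sat(A[q U A[~q U r]]) = {t1, t2}, so the formula holds at t2.

Yes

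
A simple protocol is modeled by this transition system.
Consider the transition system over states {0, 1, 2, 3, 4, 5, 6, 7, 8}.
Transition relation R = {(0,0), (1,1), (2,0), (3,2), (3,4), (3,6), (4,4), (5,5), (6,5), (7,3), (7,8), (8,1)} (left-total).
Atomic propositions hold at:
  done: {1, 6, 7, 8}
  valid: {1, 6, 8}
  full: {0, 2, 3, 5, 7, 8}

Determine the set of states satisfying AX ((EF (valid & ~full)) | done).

{1, 7, 8}

Sat(~full) = {1, 4, 6}
Sat(valid & ~full) = {1, 6}
EF (valid & ~full): least fixpoint, start Z0 = {1, 6}, add states with some successor in Z. Z1 = {1, 3, 6, 8}; Z2 = {1, 3, 6, 7, 8}; fixed.
Sat(EF (valid & ~full)) = {1, 3, 6, 7, 8}
Sat((EF (valid & ~full)) | done) = {1, 3, 6, 7, 8}
Sat(AX ((EF (valid & ~full)) | done)) = {s : every successor in {1, 3, 6, 7, 8}} = {1, 7, 8}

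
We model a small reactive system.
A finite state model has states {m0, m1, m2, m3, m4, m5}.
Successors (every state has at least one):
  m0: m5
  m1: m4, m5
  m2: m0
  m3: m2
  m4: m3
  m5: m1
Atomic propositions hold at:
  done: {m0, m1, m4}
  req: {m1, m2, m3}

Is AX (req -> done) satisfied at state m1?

Sat(req -> done) = {m0, m1, m4, m5}
Sat(AX (req -> done)) = {s : every successor in {m0, m1, m4, m5}} = {m0, m1, m2, m5}
m1 ∈ Sat(AX (req -> done)) = {m0, m1, m2, m5}, so the formula holds at m1.

Yes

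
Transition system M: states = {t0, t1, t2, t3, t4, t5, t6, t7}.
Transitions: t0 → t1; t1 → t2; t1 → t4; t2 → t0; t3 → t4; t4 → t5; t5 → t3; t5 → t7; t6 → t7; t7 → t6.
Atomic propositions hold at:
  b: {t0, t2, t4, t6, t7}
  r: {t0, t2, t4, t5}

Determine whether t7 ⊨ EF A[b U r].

No

A[b U r]: least fixpoint, start Z0 = Sat(r) = {t0, t2, t4, t5}, add states in Sat(b) with every successor in Z. Already a fixed point.
Sat(A[b U r]) = {t0, t2, t4, t5}
EF A[b U r]: least fixpoint, start Z0 = {t0, t2, t4, t5}, add states with some successor in Z. Z1 = {t0, t1, t2, t3, t4, t5}; fixed.
Sat(EF A[b U r]) = {t0, t1, t2, t3, t4, t5}
t7 ∉ Sat(EF A[b U r]) = {t0, t1, t2, t3, t4, t5}, so the formula does not hold at t7.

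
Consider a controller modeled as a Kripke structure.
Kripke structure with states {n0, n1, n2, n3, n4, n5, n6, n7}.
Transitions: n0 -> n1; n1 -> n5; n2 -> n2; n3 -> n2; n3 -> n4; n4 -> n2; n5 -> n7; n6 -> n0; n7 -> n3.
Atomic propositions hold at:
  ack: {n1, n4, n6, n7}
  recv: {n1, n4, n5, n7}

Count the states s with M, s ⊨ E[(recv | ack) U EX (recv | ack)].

6

Sat(recv | ack) = {n1, n4, n5, n6, n7}
Sat(EX (recv | ack)) = {s : some successor in {n1, n4, n5, n6, n7}} = {n0, n1, n3, n5}
E[(recv | ack) U EX (recv | ack)]: least fixpoint, start Z0 = Sat(EX (recv | ack)) = {n0, n1, n3, n5}, add states in Sat(recv | ack) with some successor in Z. Z1 = {n0, n1, n3, n5, n6, n7}; fixed.
Sat(E[(recv | ack) U EX (recv | ack)]) = {n0, n1, n3, n5, n6, n7}
|Sat(E[(recv | ack) U EX (recv | ack)])| = |{n0, n1, n3, n5, n6, n7}| = 6.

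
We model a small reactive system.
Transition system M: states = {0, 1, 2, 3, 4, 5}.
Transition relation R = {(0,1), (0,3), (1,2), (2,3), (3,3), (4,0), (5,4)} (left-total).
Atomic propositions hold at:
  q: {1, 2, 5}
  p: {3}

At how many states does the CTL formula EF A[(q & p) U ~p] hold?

Sat(q & p) = ∅
Sat(~p) = {0, 1, 2, 4, 5}
A[(q & p) U ~p]: least fixpoint, start Z0 = Sat(~p) = {0, 1, 2, 4, 5}, add states in Sat(q & p) with every successor in Z. Already a fixed point.
Sat(A[(q & p) U ~p]) = {0, 1, 2, 4, 5}
EF A[(q & p) U ~p]: least fixpoint, start Z0 = {0, 1, 2, 4, 5}, add states with some successor in Z. Already a fixed point.
Sat(EF A[(q & p) U ~p]) = {0, 1, 2, 4, 5}
|Sat(EF A[(q & p) U ~p])| = |{0, 1, 2, 4, 5}| = 5.

5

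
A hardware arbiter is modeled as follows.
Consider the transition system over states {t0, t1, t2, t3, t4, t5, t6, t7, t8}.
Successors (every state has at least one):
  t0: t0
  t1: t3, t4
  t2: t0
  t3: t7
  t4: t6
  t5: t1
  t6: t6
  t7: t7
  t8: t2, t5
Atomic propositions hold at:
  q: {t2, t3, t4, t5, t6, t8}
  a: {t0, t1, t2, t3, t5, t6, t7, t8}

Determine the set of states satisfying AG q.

{t4, t6}

AG q: greatest fixpoint, start Z0 = {t2, t3, t4, t5, t6, t8}, keep only states in Sat with every successor in Z. Z1 = {t4, t6, t8}; Z2 = {t4, t6}; fixed.
Sat(AG q) = {t4, t6}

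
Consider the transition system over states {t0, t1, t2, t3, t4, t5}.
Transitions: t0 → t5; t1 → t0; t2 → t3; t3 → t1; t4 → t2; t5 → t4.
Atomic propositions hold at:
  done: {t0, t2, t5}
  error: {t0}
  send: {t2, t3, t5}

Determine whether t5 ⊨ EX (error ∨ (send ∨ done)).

No

Sat(send ∨ done) = {t0, t2, t3, t5}
Sat(error ∨ (send ∨ done)) = {t0, t2, t3, t5}
Sat(EX (error ∨ (send ∨ done))) = {s : some successor in {t0, t2, t3, t5}} = {t0, t1, t2, t4}
t5 ∉ Sat(EX (error ∨ (send ∨ done))) = {t0, t1, t2, t4}, so the formula does not hold at t5.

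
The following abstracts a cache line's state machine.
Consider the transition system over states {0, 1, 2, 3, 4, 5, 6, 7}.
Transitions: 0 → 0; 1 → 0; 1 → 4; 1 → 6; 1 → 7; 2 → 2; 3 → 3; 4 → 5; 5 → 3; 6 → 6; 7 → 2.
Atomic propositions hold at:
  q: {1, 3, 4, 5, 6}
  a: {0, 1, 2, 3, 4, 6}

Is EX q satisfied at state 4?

Yes

Sat(EX q) = {s : some successor in {1, 3, 4, 5, 6}} = {1, 3, 4, 5, 6}
4 ∈ Sat(EX q) = {1, 3, 4, 5, 6}, so the formula holds at 4.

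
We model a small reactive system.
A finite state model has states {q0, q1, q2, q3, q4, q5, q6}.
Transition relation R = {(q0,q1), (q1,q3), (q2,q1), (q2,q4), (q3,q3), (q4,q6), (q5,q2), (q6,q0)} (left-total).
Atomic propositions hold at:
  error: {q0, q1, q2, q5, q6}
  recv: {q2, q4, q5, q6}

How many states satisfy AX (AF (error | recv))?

Sat(error | recv) = {q0, q1, q2, q4, q5, q6}
AF (error | recv): least fixpoint, start Z0 = {q0, q1, q2, q4, q5, q6}, add states with every successor in Z. Already a fixed point.
Sat(AF (error | recv)) = {q0, q1, q2, q4, q5, q6}
Sat(AX (AF (error | recv))) = {s : every successor in {q0, q1, q2, q4, q5, q6}} = {q0, q2, q4, q5, q6}
|Sat(AX (AF (error | recv)))| = |{q0, q2, q4, q5, q6}| = 5.

5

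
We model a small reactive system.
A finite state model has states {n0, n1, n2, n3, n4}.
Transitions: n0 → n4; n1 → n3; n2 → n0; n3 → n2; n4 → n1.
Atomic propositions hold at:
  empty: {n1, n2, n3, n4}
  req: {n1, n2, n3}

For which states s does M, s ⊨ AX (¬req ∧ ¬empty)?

Sat(¬req) = {n0, n4}
Sat(¬empty) = {n0}
Sat(¬req ∧ ¬empty) = {n0}
Sat(AX (¬req ∧ ¬empty)) = {s : every successor in {n0}} = {n2}

{n2}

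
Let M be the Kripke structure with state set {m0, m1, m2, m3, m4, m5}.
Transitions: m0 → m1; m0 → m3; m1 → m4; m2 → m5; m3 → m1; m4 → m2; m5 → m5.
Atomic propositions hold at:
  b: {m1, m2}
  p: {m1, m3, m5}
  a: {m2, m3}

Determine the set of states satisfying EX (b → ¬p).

Sat(¬p) = {m0, m2, m4}
Sat(b → ¬p) = {m0, m2, m3, m4, m5}
Sat(EX (b → ¬p)) = {s : some successor in {m0, m2, m3, m4, m5}} = {m0, m1, m2, m4, m5}

{m0, m1, m2, m4, m5}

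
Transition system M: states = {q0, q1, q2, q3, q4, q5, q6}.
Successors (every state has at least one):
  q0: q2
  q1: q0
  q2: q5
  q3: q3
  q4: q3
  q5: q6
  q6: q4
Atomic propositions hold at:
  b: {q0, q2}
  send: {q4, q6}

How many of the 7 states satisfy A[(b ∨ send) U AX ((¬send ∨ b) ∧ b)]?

2

Sat(b ∨ send) = {q0, q2, q4, q6}
Sat(¬send) = {q0, q1, q2, q3, q5}
Sat(¬send ∨ b) = {q0, q1, q2, q3, q5}
Sat((¬send ∨ b) ∧ b) = {q0, q2}
Sat(AX ((¬send ∨ b) ∧ b)) = {s : every successor in {q0, q2}} = {q0, q1}
A[(b ∨ send) U AX ((¬send ∨ b) ∧ b)]: least fixpoint, start Z0 = Sat(AX ((¬send ∨ b) ∧ b)) = {q0, q1}, add states in Sat(b ∨ send) with every successor in Z. Already a fixed point.
Sat(A[(b ∨ send) U AX ((¬send ∨ b) ∧ b)]) = {q0, q1}
|Sat(A[(b ∨ send) U AX ((¬send ∨ b) ∧ b)])| = |{q0, q1}| = 2.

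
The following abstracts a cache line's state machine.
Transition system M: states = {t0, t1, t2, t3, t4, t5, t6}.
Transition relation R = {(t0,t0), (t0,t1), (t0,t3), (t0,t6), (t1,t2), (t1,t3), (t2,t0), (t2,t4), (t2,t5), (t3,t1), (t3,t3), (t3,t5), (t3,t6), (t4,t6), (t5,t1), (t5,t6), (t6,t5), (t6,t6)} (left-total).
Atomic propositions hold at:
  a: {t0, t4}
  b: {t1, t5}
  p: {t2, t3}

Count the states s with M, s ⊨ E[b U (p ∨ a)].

Sat(p ∨ a) = {t0, t2, t3, t4}
E[b U (p ∨ a)]: least fixpoint, start Z0 = Sat((p ∨ a)) = {t0, t2, t3, t4}, add states in Sat(b) with some successor in Z. Z1 = {t0, t1, t2, t3, t4}; Z2 = {t0, t1, t2, t3, t4, t5}; fixed.
Sat(E[b U (p ∨ a)]) = {t0, t1, t2, t3, t4, t5}
|Sat(E[b U (p ∨ a)])| = |{t0, t1, t2, t3, t4, t5}| = 6.

6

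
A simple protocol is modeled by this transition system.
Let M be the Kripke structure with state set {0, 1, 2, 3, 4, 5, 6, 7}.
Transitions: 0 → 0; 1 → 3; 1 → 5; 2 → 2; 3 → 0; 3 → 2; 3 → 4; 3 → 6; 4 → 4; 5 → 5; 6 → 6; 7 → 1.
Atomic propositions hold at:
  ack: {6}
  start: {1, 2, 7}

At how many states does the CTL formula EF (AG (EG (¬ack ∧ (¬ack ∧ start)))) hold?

Sat(¬ack) = {0, 1, 2, 3, 4, 5, 7}
Sat(¬ack ∧ start) = {1, 2, 7}
Sat(¬ack ∧ (¬ack ∧ start)) = {1, 2, 7}
EG (¬ack ∧ (¬ack ∧ start)): greatest fixpoint, start Z0 = {1, 2, 7}, keep only states in Sat with some successor in Z. Z1 = {2, 7}; Z2 = {2}; fixed.
Sat(EG (¬ack ∧ (¬ack ∧ start))) = {2}
AG (EG (¬ack ∧ (¬ack ∧ start))): greatest fixpoint, start Z0 = {2}, keep only states in Sat with every successor in Z. Already a fixed point.
Sat(AG (EG (¬ack ∧ (¬ack ∧ start)))) = {2}
EF (AG (EG (¬ack ∧ (¬ack ∧ start)))): least fixpoint, start Z0 = {2}, add states with some successor in Z. Z1 = {2, 3}; Z2 = {1, 2, 3}; Z3 = {1, 2, 3, 7}; fixed.
Sat(EF (AG (EG (¬ack ∧ (¬ack ∧ start))))) = {1, 2, 3, 7}
|Sat(EF (AG (EG (¬ack ∧ (¬ack ∧ start)))))| = |{1, 2, 3, 7}| = 4.

4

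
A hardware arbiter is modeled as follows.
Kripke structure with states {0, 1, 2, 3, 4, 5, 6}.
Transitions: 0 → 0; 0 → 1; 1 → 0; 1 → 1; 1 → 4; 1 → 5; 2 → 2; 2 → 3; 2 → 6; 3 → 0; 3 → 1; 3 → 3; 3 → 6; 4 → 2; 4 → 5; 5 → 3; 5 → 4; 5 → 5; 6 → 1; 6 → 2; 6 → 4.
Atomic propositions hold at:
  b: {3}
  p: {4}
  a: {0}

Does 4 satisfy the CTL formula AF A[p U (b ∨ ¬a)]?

Sat(¬a) = {1, 2, 3, 4, 5, 6}
Sat(b ∨ ¬a) = {1, 2, 3, 4, 5, 6}
A[p U (b ∨ ¬a)]: least fixpoint, start Z0 = Sat((b ∨ ¬a)) = {1, 2, 3, 4, 5, 6}, add states in Sat(p) with every successor in Z. Already a fixed point.
Sat(A[p U (b ∨ ¬a)]) = {1, 2, 3, 4, 5, 6}
AF A[p U (b ∨ ¬a)]: least fixpoint, start Z0 = {1, 2, 3, 4, 5, 6}, add states with every successor in Z. Already a fixed point.
Sat(AF A[p U (b ∨ ¬a)]) = {1, 2, 3, 4, 5, 6}
4 ∈ Sat(AF A[p U (b ∨ ¬a)]) = {1, 2, 3, 4, 5, 6}, so the formula holds at 4.

Yes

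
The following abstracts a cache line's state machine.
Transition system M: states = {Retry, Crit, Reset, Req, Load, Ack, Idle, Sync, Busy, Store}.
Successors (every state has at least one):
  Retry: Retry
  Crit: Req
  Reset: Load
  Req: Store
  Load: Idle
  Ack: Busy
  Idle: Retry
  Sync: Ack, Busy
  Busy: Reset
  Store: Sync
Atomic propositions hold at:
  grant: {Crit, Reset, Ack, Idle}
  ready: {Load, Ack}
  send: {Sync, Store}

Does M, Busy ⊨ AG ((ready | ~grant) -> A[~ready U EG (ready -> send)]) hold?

No

Sat(~grant) = {Retry, Req, Load, Sync, Busy, Store}
Sat(ready | ~grant) = {Retry, Req, Load, Ack, Sync, Busy, Store}
Sat(~ready) = {Retry, Crit, Reset, Req, Idle, Sync, Busy, Store}
Sat(ready -> send) = {Retry, Crit, Reset, Req, Idle, Sync, Busy, Store}
EG (ready -> send): greatest fixpoint, start Z0 = {Retry, Crit, Reset, Req, Idle, Sync, Busy, Store}, keep only states in Sat with some successor in Z. Z1 = {Retry, Crit, Req, Idle, Sync, Busy, Store}; Z2 = {Retry, Crit, Req, Idle, Sync, Store}; Z3 = {Retry, Crit, Req, Idle, Store}; Z4 = {Retry, Crit, Req, Idle}; Z5 = {Retry, Crit, Idle}; Z6 = {Retry, Idle}; fixed.
Sat(EG (ready -> send)) = {Retry, Idle}
A[~ready U EG (ready -> send)]: least fixpoint, start Z0 = Sat(EG (ready -> send)) = {Retry, Idle}, add states in Sat(~ready) with every successor in Z. Already a fixed point.
Sat(A[~ready U EG (ready -> send)]) = {Retry, Idle}
Sat((ready | ~grant) -> A[~ready U EG (ready -> send)]) = {Retry, Crit, Reset, Idle}
AG ((ready | ~grant) -> A[~ready U EG (ready -> send)]): greatest fixpoint, start Z0 = {Retry, Crit, Reset, Idle}, keep only states in Sat with every successor in Z. Z1 = {Retry, Idle}; fixed.
Sat(AG ((ready | ~grant) -> A[~ready U EG (ready -> send)])) = {Retry, Idle}
Busy ∉ Sat(AG ((ready | ~grant) -> A[~ready U EG (ready -> send)])) = {Retry, Idle}, so the formula does not hold at Busy.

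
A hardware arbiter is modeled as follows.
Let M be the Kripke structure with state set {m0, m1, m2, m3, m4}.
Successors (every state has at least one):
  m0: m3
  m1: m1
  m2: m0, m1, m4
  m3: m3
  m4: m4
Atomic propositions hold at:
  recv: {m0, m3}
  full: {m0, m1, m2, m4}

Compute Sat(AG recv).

{m0, m3}

AG recv: greatest fixpoint, start Z0 = {m0, m3}, keep only states in Sat with every successor in Z. Already a fixed point.
Sat(AG recv) = {m0, m3}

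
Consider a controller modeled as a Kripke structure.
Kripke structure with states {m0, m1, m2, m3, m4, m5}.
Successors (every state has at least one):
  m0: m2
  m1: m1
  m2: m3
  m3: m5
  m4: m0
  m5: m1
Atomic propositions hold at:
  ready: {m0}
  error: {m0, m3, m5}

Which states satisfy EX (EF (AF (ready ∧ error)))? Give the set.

Sat(ready ∧ error) = {m0}
AF (ready ∧ error): least fixpoint, start Z0 = {m0}, add states with every successor in Z. Z1 = {m0, m4}; fixed.
Sat(AF (ready ∧ error)) = {m0, m4}
EF (AF (ready ∧ error)): least fixpoint, start Z0 = {m0, m4}, add states with some successor in Z. Already a fixed point.
Sat(EF (AF (ready ∧ error))) = {m0, m4}
Sat(EX (EF (AF (ready ∧ error)))) = {s : some successor in {m0, m4}} = {m4}

{m4}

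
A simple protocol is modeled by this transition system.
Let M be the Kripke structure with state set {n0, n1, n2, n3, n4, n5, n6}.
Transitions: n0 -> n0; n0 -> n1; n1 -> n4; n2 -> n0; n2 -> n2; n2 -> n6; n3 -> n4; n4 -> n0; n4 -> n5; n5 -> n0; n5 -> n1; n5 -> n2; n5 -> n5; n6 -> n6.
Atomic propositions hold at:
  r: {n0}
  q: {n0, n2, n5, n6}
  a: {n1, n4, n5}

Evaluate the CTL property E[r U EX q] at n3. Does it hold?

No

Sat(EX q) = {s : some successor in {n0, n2, n5, n6}} = {n0, n2, n4, n5, n6}
E[r U EX q]: least fixpoint, start Z0 = Sat(EX q) = {n0, n2, n4, n5, n6}, add states in Sat(r) with some successor in Z. Already a fixed point.
Sat(E[r U EX q]) = {n0, n2, n4, n5, n6}
n3 ∉ Sat(E[r U EX q]) = {n0, n2, n4, n5, n6}, so the formula does not hold at n3.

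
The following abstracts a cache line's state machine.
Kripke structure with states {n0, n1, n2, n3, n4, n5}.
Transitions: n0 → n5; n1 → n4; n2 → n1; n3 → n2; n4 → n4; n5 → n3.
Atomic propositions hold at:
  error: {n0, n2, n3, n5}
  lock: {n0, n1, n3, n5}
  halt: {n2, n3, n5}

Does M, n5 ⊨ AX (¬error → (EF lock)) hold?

Yes

Sat(¬error) = {n1, n4}
EF lock: least fixpoint, start Z0 = {n0, n1, n3, n5}, add states with some successor in Z. Z1 = {n0, n1, n2, n3, n5}; fixed.
Sat(EF lock) = {n0, n1, n2, n3, n5}
Sat(¬error → (EF lock)) = {n0, n1, n2, n3, n5}
Sat(AX (¬error → (EF lock))) = {s : every successor in {n0, n1, n2, n3, n5}} = {n0, n2, n3, n5}
n5 ∈ Sat(AX (¬error → (EF lock))) = {n0, n2, n3, n5}, so the formula holds at n5.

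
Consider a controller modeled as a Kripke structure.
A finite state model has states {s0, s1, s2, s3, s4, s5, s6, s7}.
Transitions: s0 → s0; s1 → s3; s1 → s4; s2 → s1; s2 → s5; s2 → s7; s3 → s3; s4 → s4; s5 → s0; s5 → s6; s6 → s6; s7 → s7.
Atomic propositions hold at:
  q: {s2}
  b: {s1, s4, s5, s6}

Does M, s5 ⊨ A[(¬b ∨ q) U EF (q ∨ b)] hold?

Sat(¬b) = {s0, s2, s3, s7}
Sat(¬b ∨ q) = {s0, s2, s3, s7}
Sat(q ∨ b) = {s1, s2, s4, s5, s6}
EF (q ∨ b): least fixpoint, start Z0 = {s1, s2, s4, s5, s6}, add states with some successor in Z. Already a fixed point.
Sat(EF (q ∨ b)) = {s1, s2, s4, s5, s6}
A[(¬b ∨ q) U EF (q ∨ b)]: least fixpoint, start Z0 = Sat(EF (q ∨ b)) = {s1, s2, s4, s5, s6}, add states in Sat(¬b ∨ q) with every successor in Z. Already a fixed point.
Sat(A[(¬b ∨ q) U EF (q ∨ b)]) = {s1, s2, s4, s5, s6}
s5 ∈ Sat(A[(¬b ∨ q) U EF (q ∨ b)]) = {s1, s2, s4, s5, s6}, so the formula holds at s5.

Yes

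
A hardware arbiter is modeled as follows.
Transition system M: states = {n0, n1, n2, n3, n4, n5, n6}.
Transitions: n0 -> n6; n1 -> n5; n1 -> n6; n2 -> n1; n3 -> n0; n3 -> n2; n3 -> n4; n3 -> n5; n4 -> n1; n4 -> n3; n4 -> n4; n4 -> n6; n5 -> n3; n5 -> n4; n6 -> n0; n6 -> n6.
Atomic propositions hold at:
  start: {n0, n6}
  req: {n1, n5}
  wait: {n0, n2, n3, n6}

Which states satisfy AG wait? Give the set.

AG wait: greatest fixpoint, start Z0 = {n0, n2, n3, n6}, keep only states in Sat with every successor in Z. Z1 = {n0, n6}; fixed.
Sat(AG wait) = {n0, n6}

{n0, n6}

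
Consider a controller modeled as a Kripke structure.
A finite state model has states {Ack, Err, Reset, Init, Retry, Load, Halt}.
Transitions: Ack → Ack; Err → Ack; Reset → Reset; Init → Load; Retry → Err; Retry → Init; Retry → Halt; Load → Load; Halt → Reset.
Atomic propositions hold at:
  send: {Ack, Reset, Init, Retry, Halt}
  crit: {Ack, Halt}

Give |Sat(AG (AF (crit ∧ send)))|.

2

Sat(crit ∧ send) = {Ack, Halt}
AF (crit ∧ send): least fixpoint, start Z0 = {Ack, Halt}, add states with every successor in Z. Z1 = {Ack, Err, Halt}; fixed.
Sat(AF (crit ∧ send)) = {Ack, Err, Halt}
AG (AF (crit ∧ send)): greatest fixpoint, start Z0 = {Ack, Err, Halt}, keep only states in Sat with every successor in Z. Z1 = {Ack, Err}; fixed.
Sat(AG (AF (crit ∧ send))) = {Ack, Err}
|Sat(AG (AF (crit ∧ send)))| = |{Ack, Err}| = 2.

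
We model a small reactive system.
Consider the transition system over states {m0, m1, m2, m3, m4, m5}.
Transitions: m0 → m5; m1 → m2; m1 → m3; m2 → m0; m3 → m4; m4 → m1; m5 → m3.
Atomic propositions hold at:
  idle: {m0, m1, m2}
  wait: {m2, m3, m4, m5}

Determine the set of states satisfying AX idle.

Sat(AX idle) = {s : every successor in {m0, m1, m2}} = {m2, m4}

{m2, m4}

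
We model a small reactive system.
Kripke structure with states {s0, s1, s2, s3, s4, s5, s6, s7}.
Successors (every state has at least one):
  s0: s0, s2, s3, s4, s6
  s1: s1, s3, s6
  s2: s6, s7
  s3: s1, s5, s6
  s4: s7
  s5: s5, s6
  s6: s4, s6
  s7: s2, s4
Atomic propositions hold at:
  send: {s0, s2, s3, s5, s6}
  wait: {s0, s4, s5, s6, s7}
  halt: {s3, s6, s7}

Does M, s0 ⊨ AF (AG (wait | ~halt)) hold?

Sat(~halt) = {s0, s1, s2, s4, s5}
Sat(wait | ~halt) = {s0, s1, s2, s4, s5, s6, s7}
AG (wait | ~halt): greatest fixpoint, start Z0 = {s0, s1, s2, s4, s5, s6, s7}, keep only states in Sat with every successor in Z. Z1 = {s2, s4, s5, s6, s7}; fixed.
Sat(AG (wait | ~halt)) = {s2, s4, s5, s6, s7}
AF (AG (wait | ~halt)): least fixpoint, start Z0 = {s2, s4, s5, s6, s7}, add states with every successor in Z. Already a fixed point.
Sat(AF (AG (wait | ~halt))) = {s2, s4, s5, s6, s7}
s0 ∉ Sat(AF (AG (wait | ~halt))) = {s2, s4, s5, s6, s7}, so the formula does not hold at s0.

No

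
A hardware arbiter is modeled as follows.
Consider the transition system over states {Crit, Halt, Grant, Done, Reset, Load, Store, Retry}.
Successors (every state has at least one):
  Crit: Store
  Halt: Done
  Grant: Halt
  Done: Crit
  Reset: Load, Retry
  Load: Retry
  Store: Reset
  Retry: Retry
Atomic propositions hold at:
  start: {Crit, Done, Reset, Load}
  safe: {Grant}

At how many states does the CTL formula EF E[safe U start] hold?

E[safe U start]: least fixpoint, start Z0 = Sat(start) = {Crit, Done, Reset, Load}, add states in Sat(safe) with some successor in Z. Already a fixed point.
Sat(E[safe U start]) = {Crit, Done, Reset, Load}
EF E[safe U start]: least fixpoint, start Z0 = {Crit, Done, Reset, Load}, add states with some successor in Z. Z1 = {Crit, Halt, Done, Reset, Load, Store}; Z2 = {Crit, Halt, Grant, Done, Reset, Load, Store}; fixed.
Sat(EF E[safe U start]) = {Crit, Halt, Grant, Done, Reset, Load, Store}
|Sat(EF E[safe U start])| = |{Crit, Halt, Grant, Done, Reset, Load, Store}| = 7.

7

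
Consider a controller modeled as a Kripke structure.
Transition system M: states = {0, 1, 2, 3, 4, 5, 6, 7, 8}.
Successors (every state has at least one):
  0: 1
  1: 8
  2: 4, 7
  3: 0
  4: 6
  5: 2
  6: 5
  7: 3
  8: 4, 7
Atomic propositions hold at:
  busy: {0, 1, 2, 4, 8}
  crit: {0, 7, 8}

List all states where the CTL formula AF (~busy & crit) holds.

Sat(~busy) = {3, 5, 6, 7}
Sat(~busy & crit) = {7}
AF (~busy & crit): least fixpoint, start Z0 = {7}, add states with every successor in Z. Already a fixed point.
Sat(AF (~busy & crit)) = {7}

{7}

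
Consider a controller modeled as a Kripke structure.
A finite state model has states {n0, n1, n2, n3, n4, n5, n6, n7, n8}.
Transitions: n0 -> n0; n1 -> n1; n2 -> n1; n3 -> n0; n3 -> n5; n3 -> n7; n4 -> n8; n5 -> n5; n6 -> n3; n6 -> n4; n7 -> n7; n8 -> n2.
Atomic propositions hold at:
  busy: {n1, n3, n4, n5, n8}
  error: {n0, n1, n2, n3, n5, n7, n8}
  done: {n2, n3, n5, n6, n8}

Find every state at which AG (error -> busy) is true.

{n1, n5}

Sat(error -> busy) = {n1, n3, n4, n5, n6, n8}
AG (error -> busy): greatest fixpoint, start Z0 = {n1, n3, n4, n5, n6, n8}, keep only states in Sat with every successor in Z. Z1 = {n1, n4, n5, n6}; Z2 = {n1, n5}; fixed.
Sat(AG (error -> busy)) = {n1, n5}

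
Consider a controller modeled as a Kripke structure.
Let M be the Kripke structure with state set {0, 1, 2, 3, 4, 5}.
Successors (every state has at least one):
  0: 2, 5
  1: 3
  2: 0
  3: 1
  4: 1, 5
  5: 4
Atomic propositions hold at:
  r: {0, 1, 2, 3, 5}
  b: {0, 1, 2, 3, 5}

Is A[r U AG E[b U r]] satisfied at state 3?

Yes

E[b U r]: least fixpoint, start Z0 = Sat(r) = {0, 1, 2, 3, 5}, add states in Sat(b) with some successor in Z. Already a fixed point.
Sat(E[b U r]) = {0, 1, 2, 3, 5}
AG E[b U r]: greatest fixpoint, start Z0 = {0, 1, 2, 3, 5}, keep only states in Sat with every successor in Z. Z1 = {0, 1, 2, 3}; Z2 = {1, 2, 3}; Z3 = {1, 3}; fixed.
Sat(AG E[b U r]) = {1, 3}
A[r U AG E[b U r]]: least fixpoint, start Z0 = Sat(AG E[b U r]) = {1, 3}, add states in Sat(r) with every successor in Z. Already a fixed point.
Sat(A[r U AG E[b U r]]) = {1, 3}
3 ∈ Sat(A[r U AG E[b U r]]) = {1, 3}, so the formula holds at 3.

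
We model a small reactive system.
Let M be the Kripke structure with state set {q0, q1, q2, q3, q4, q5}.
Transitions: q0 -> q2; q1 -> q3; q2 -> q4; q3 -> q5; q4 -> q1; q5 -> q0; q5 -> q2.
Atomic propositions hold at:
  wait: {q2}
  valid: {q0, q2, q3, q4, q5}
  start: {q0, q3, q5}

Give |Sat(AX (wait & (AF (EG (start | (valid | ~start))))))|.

Sat(~start) = {q1, q2, q4}
Sat(valid | ~start) = {q0, q1, q2, q3, q4, q5}
Sat(start | (valid | ~start)) = {q0, q1, q2, q3, q4, q5}
EG (start | (valid | ~start)): greatest fixpoint, start Z0 = {q0, q1, q2, q3, q4, q5}, keep only states in Sat with some successor in Z. Already a fixed point.
Sat(EG (start | (valid | ~start))) = {q0, q1, q2, q3, q4, q5}
AF (EG (start | (valid | ~start))): least fixpoint, start Z0 = {q0, q1, q2, q3, q4, q5}, add states with every successor in Z. Already a fixed point.
Sat(AF (EG (start | (valid | ~start)))) = {q0, q1, q2, q3, q4, q5}
Sat(wait & (AF (EG (start | (valid | ~start))))) = {q2}
Sat(AX (wait & (AF (EG (start | (valid | ~start)))))) = {s : every successor in {q2}} = {q0}
|Sat(AX (wait & (AF (EG (start | (valid | ~start))))))| = |{q0}| = 1.

1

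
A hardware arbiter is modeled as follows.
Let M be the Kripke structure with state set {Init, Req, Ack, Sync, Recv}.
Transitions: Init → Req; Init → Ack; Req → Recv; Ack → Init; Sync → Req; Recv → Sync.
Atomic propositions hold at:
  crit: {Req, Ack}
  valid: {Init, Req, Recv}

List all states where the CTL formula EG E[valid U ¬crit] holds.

Sat(¬crit) = {Init, Sync, Recv}
E[valid U ¬crit]: least fixpoint, start Z0 = Sat(¬crit) = {Init, Sync, Recv}, add states in Sat(valid) with some successor in Z. Z1 = {Init, Req, Sync, Recv}; fixed.
Sat(E[valid U ¬crit]) = {Init, Req, Sync, Recv}
EG E[valid U ¬crit]: greatest fixpoint, start Z0 = {Init, Req, Sync, Recv}, keep only states in Sat with some successor in Z. Already a fixed point.
Sat(EG E[valid U ¬crit]) = {Init, Req, Sync, Recv}

{Init, Req, Sync, Recv}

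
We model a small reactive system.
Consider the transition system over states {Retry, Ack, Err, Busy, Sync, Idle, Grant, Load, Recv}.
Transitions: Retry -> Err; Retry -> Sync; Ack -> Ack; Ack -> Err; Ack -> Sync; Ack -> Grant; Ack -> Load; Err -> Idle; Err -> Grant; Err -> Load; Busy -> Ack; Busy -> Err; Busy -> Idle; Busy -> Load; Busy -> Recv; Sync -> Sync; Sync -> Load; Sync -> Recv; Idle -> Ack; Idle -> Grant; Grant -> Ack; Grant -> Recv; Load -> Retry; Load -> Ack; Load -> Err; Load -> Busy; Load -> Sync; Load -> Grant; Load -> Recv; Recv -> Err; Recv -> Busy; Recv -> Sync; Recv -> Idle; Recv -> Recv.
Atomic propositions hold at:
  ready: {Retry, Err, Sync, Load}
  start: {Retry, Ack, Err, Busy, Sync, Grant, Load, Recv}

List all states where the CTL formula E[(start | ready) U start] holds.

{Retry, Ack, Err, Busy, Sync, Grant, Load, Recv}

Sat(start | ready) = {Retry, Ack, Err, Busy, Sync, Grant, Load, Recv}
E[(start | ready) U start]: least fixpoint, start Z0 = Sat(start) = {Retry, Ack, Err, Busy, Sync, Grant, Load, Recv}, add states in Sat(start | ready) with some successor in Z. Already a fixed point.
Sat(E[(start | ready) U start]) = {Retry, Ack, Err, Busy, Sync, Grant, Load, Recv}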